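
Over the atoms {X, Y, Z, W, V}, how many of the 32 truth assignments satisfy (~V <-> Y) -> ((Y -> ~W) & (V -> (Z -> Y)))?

24

Initial set: {T ((~V <-> Y) -> ((Y -> ~W) & (V -> (Z -> Y))))}.
T ((~V <-> Y) -> ((Y -> ~W) & (V -> (Z -> Y)))): β-rule — branch into F (~V <-> Y)  //  T ((Y -> ~W) & (V -> (Z -> Y))).
  branch 1 (add F (~V <-> Y)):
    F (~V <-> Y): β-rule — branch into T ~V, F Y  //  F ~V, T Y.
      branch 1.1 (add T ~V, F Y):
        ○ open, literals {V=0, Y=0}.
      branch 1.2 (add F ~V, T Y):
        ○ open, literals {V=1, Y=1}.
  branch 2 (add T ((Y -> ~W) & (V -> (Z -> Y)))):
    T ((Y -> ~W) & (V -> (Z -> Y))): α-rule — add T (Y -> ~W), T (V -> (Z -> Y)).
    T (Y -> ~W): β-rule — branch into F Y  //  T ~W.
      branch 2.1 (add F Y):
        T (V -> (Z -> Y)): β-rule — branch into F V  //  T (Z -> Y).
          branch 2.1.1 (add F V):
            ○ open, literals {V=0, Y=0}.
          branch 2.1.2 (add T (Z -> Y)):
            T (Z -> Y): β-rule — branch into F Z  //  T Y.
              branch 2.1.2.1 (add F Z):
                ○ open, literals {Y=0, Z=0}.
              branch 2.1.2.2 (add T Y):
                × closes — contains both Y and ~Y.
      branch 2.2 (add T ~W):
        T (V -> (Z -> Y)): β-rule — branch into F V  //  T (Z -> Y).
          branch 2.2.1 (add F V):
            ○ open, literals {V=0, W=0}.
          branch 2.2.2 (add T (Z -> Y)):
            T (Z -> Y): β-rule — branch into F Z  //  T Y.
              branch 2.2.2.1 (add F Z):
                ○ open, literals {W=0, Z=0}.
              branch 2.2.2.2 (add T Y):
                ○ open, literals {W=0, Y=1}.
1 branch closed, 7 open.
Each open branch fixes some atoms; the unmentioned ones are free. Counting distinct full assignments: branch {V=0, Y=0} (X, Z, W) contributes 8 new; branch {V=1, Y=1} (X, Z, W) contributes 8 new; branch {V=0, Y=0} (X, Z, W) contributes 0 new; branch {Y=0, Z=0} (X, W, V) contributes 4 new; branch {V=0, W=0} (X, Y, Z) contributes 4 new; branch {W=0, Z=0} (X, Y, V) contributes 0 new; branch {W=0, Y=1} (X, Z, V) contributes 0 new. Total: 24.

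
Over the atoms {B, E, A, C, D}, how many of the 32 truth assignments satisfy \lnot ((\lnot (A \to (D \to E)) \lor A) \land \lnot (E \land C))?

20

Initial set: {T \lnot ((\lnot (A \to (D \to E)) \lor A) \land \lnot (E \land C))}.
T \lnot ((\lnot (A \to (D \to E)) \lor A) \land \lnot (E \land C)): β-rule — branch into F (\lnot (A \to (D \to E)) \lor A)  //  F \lnot (E \land C).
  branch 1 (add F (\lnot (A \to (D \to E)) \lor A)):
    F (\lnot (A \to (D \to E)) \lor A): α-rule — add F \lnot (A \to (D \to E)), F A.
    F \lnot (A \to (D \to E)): β-rule — branch into F A  //  T (D \to E).
      branch 1.1 (add F A):
        ○ open, literals {A=F}.
      branch 1.2 (add T (D \to E)):
        T (D \to E): β-rule — branch into F D  //  T E.
          branch 1.2.1 (add F D):
            ○ open, literals {A=F, D=F}.
          branch 1.2.2 (add T E):
            ○ open, literals {A=F, E=T}.
  branch 2 (add F \lnot (E \land C)):
    F \lnot (E \land C): α-rule — add T E, T C.
    ○ open, literals {C=T, E=T}.
0 branches closed, 4 open.
Each open branch fixes some atoms; the unmentioned ones are free. Counting distinct full assignments: branch {A=F} (B, E, C, D) contributes 16 new; branch {A=F, D=F} (B, E, C) contributes 0 new; branch {A=F, E=T} (B, C, D) contributes 0 new; branch {C=T, E=T} (B, A, D) contributes 4 new. Total: 20.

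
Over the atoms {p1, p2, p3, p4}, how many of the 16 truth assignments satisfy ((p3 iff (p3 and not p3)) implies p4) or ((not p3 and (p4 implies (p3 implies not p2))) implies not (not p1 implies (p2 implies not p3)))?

Initial set: {(((p3 iff (p3 and not p3)) implies p4) or ((not p3 and (p4 implies (p3 implies not p2))) implies not (not p1 implies (p2 implies not p3))))}.
(((p3 iff (p3 and not p3)) implies p4) or ((not p3 and (p4 implies (p3 implies not p2))) implies not (not p1 implies (p2 implies not p3)))): β-rule — branch into ((p3 iff (p3 and not p3)) implies p4)  //  ((not p3 and (p4 implies (p3 implies not p2))) implies not (not p1 implies (p2 implies not p3))).
  branch 1 (add ((p3 iff (p3 and not p3)) implies p4)):
    ((p3 iff (p3 and not p3)) implies p4): β-rule — branch into not (p3 iff (p3 and not p3))  //  p4.
      branch 1.1 (add not (p3 iff (p3 and not p3))):
        not (p3 iff (p3 and not p3)): β-rule — branch into p3, not (p3 and not p3)  //  not p3, (p3 and not p3).
          branch 1.1.1 (add p3, not (p3 and not p3)):
            not (p3 and not p3): β-rule — branch into not p3  //  not not p3.
              branch 1.1.1.1 (add not p3):
                × closes — contains both p3 and not p3.
              branch 1.1.1.2 (add not not p3):
                ○ open, literals {p3=true}.
          branch 1.1.2 (add not p3, (p3 and not p3)):
            (p3 and not p3): α-rule — add p3, not p3.
            × closes — contains both p3 and not p3.
      branch 1.2 (add p4):
        ○ open, literals {p4=true}.
  branch 2 (add ((not p3 and (p4 implies (p3 implies not p2))) implies not (not p1 implies (p2 implies not p3)))):
    ((not p3 and (p4 implies (p3 implies not p2))) implies not (not p1 implies (p2 implies not p3))): β-rule — branch into not (not p3 and (p4 implies (p3 implies not p2)))  //  not (not p1 implies (p2 implies not p3)).
      branch 2.1 (add not (not p3 and (p4 implies (p3 implies not p2)))):
        not (not p3 and (p4 implies (p3 implies not p2))): β-rule — branch into not not p3  //  not (p4 implies (p3 implies not p2)).
          branch 2.1.1 (add not not p3):
            ○ open, literals {p3=true}.
          branch 2.1.2 (add not (p4 implies (p3 implies not p2))):
            not (p4 implies (p3 implies not p2)): α-rule — add p4, not (p3 implies not p2).
            not (p3 implies not p2): α-rule — add p3, not not p2.
            ○ open, literals {p2=true, p3=true, p4=true}.
      branch 2.2 (add not (not p1 implies (p2 implies not p3))):
        not (not p1 implies (p2 implies not p3)): α-rule — add not p1, not (p2 implies not p3).
        not (p2 implies not p3): α-rule — add p2, not not p3.
        ○ open, literals {p1=false, p2=true, p3=true}.
2 branches closed, 5 open.
Each open branch fixes some atoms; the unmentioned ones are free. Counting distinct full assignments: branch {p3=true} (p1, p2, p4) contributes 8 new; branch {p4=true} (p1, p2, p3) contributes 4 new; branch {p3=true} (p1, p2, p4) contributes 0 new; branch {p2=true, p3=true, p4=true} (p1) contributes 0 new; branch {p1=false, p2=true, p3=true} (p4) contributes 0 new. Total: 12.

12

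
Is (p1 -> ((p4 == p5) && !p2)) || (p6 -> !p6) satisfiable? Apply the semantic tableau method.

Initial set: {T ((p1 -> ((p4 == p5) && !p2)) || (p6 -> !p6))}.
T ((p1 -> ((p4 == p5) && !p2)) || (p6 -> !p6)): β-rule — branch into T (p1 -> ((p4 == p5) && !p2))  //  T (p6 -> !p6).
  branch 1 (add T (p1 -> ((p4 == p5) && !p2))):
    T (p1 -> ((p4 == p5) && !p2)): β-rule — branch into F p1  //  T ((p4 == p5) && !p2).
      branch 1.1 (add F p1):
        ○ open, literals {p1=F}.
      branch 1.2 (add T ((p4 == p5) && !p2)):
        T ((p4 == p5) && !p2): α-rule — add T (p4 == p5), T !p2.
        T (p4 == p5): β-rule — branch into T p4, T p5  //  F p4, F p5.
          branch 1.2.1 (add T p4, T p5):
            ○ open, literals {p2=F, p4=T, p5=T}.
          branch 1.2.2 (add F p4, F p5):
            ○ open, literals {p2=F, p4=F, p5=F}.
  branch 2 (add T (p6 -> !p6)):
    T (p6 -> !p6): β-rule — branch into F p6  //  T !p6.
      branch 2.1 (add F p6):
        ○ open, literals {p6=F}.
      branch 2.2 (add T !p6):
        ○ open, literals {p6=F}.
0 branches closed, 5 open.
An open branch gives a satisfying assignment: p1=F.

Satisfiable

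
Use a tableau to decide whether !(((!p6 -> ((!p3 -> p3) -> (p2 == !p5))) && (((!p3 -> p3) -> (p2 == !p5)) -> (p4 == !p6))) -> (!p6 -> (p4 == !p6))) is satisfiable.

Initial set: {T !(((!p6 -> ((!p3 -> p3) -> (p2 == !p5))) && (((!p3 -> p3) -> (p2 == !p5)) -> (p4 == !p6))) -> (!p6 -> (p4 == !p6)))}.
T !(((!p6 -> ((!p3 -> p3) -> (p2 == !p5))) && (((!p3 -> p3) -> (p2 == !p5)) -> (p4 == !p6))) -> (!p6 -> (p4 == !p6))): α-rule — add T ((!p6 -> ((!p3 -> p3) -> (p2 == !p5))) && (((!p3 -> p3) -> (p2 == !p5)) -> (p4 == !p6))), F (!p6 -> (p4 == !p6)).
T ((!p6 -> ((!p3 -> p3) -> (p2 == !p5))) && (((!p3 -> p3) -> (p2 == !p5)) -> (p4 == !p6))): α-rule — add T (!p6 -> ((!p3 -> p3) -> (p2 == !p5))), T (((!p3 -> p3) -> (p2 == !p5)) -> (p4 == !p6)).
F (!p6 -> (p4 == !p6)): α-rule — add T !p6, F (p4 == !p6).
T (!p6 -> ((!p3 -> p3) -> (p2 == !p5))): β-rule — branch into F !p6  //  T ((!p3 -> p3) -> (p2 == !p5)).
  branch 1 (add F !p6):
    × closes — contains both p6 and !p6.
  branch 2 (add T ((!p3 -> p3) -> (p2 == !p5))):
    T (((!p3 -> p3) -> (p2 == !p5)) -> (p4 == !p6)): β-rule — branch into F ((!p3 -> p3) -> (p2 == !p5))  //  T (p4 == !p6).
      branch 2.1 (add F ((!p3 -> p3) -> (p2 == !p5))):
        F ((!p3 -> p3) -> (p2 == !p5)): α-rule — add T (!p3 -> p3), F (p2 == !p5).
        F (p4 == !p6): β-rule — branch into T p4, F !p6  //  F p4, T !p6.
          branch 2.1.1 (add T p4, F !p6):
            × closes — contains both p6 and !p6.
          branch 2.1.2 (add F p4, T !p6):
            T ((!p3 -> p3) -> (p2 == !p5)): β-rule — branch into F (!p3 -> p3)  //  T (p2 == !p5).
              branch 2.1.2.1 (add F (!p3 -> p3)):
                F (!p3 -> p3): α-rule — add T !p3, F p3.
                T (!p3 -> p3): β-rule — branch into F !p3  //  T p3.
                  branch 2.1.2.1.1 (add F !p3):
                    × closes — contains both p3 and !p3.
                  branch 2.1.2.1.2 (add T p3):
                    × closes — contains both p3 and !p3.
              branch 2.1.2.2 (add T (p2 == !p5)):
                T (!p3 -> p3): β-rule — branch into F !p3  //  T p3.
                  branch 2.1.2.2.1 (add F !p3):
                    F (p2 == !p5): β-rule — branch into T p2, F !p5  //  F p2, T !p5.
                      branch 2.1.2.2.1.1 (add T p2, F !p5):
                        T (p2 == !p5): β-rule — branch into T p2, T !p5  //  F p2, F !p5.
                          branch 2.1.2.2.1.1.1 (add T p2, T !p5):
                            × closes — contains both p5 and !p5.
                          branch 2.1.2.2.1.1.2 (add F p2, F !p5):
                            × closes — contains both p2 and !p2.
                      branch 2.1.2.2.1.2 (add F p2, T !p5):
                        T (p2 == !p5): β-rule — branch into T p2, T !p5  //  F p2, F !p5.
                          branch 2.1.2.2.1.2.1 (add T p2, T !p5):
                            × closes — contains both p2 and !p2.
                          branch 2.1.2.2.1.2.2 (add F p2, F !p5):
                            × closes — contains both p5 and !p5.
                  branch 2.1.2.2.2 (add T p3):
                    F (p2 == !p5): β-rule — branch into T p2, F !p5  //  F p2, T !p5.
                      branch 2.1.2.2.2.1 (add T p2, F !p5):
                        T (p2 == !p5): β-rule — branch into T p2, T !p5  //  F p2, F !p5.
                          branch 2.1.2.2.2.1.1 (add T p2, T !p5):
                            × closes — contains both p5 and !p5.
                          branch 2.1.2.2.2.1.2 (add F p2, F !p5):
                            × closes — contains both p2 and !p2.
                      branch 2.1.2.2.2.2 (add F p2, T !p5):
                        T (p2 == !p5): β-rule — branch into T p2, T !p5  //  F p2, F !p5.
                          branch 2.1.2.2.2.2.1 (add T p2, T !p5):
                            × closes — contains both p2 and !p2.
                          branch 2.1.2.2.2.2.2 (add F p2, F !p5):
                            × closes — contains both p5 and !p5.
      branch 2.2 (add T (p4 == !p6)):
        F (p4 == !p6): β-rule — branch into T p4, F !p6  //  F p4, T !p6.
          branch 2.2.1 (add T p4, F !p6):
            × closes — contains both p6 and !p6.
          branch 2.2.2 (add F p4, T !p6):
            T ((!p3 -> p3) -> (p2 == !p5)): β-rule — branch into F (!p3 -> p3)  //  T (p2 == !p5).
              branch 2.2.2.1 (add F (!p3 -> p3)):
                F (!p3 -> p3): α-rule — add T !p3, F p3.
                T (p4 == !p6): β-rule — branch into T p4, T !p6  //  F p4, F !p6.
                  branch 2.2.2.1.1 (add T p4, T !p6):
                    × closes — contains both p4 and !p4.
                  branch 2.2.2.1.2 (add F p4, F !p6):
                    × closes — contains both p6 and !p6.
              branch 2.2.2.2 (add T (p2 == !p5)):
                T (p4 == !p6): β-rule — branch into T p4, T !p6  //  F p4, F !p6.
                  branch 2.2.2.2.1 (add T p4, T !p6):
                    × closes — contains both p4 and !p4.
                  branch 2.2.2.2.2 (add F p4, F !p6):
                    × closes — contains both p6 and !p6.
All 17 branches close.
Every branch closed; the formula is unsatisfiable.

Unsatisfiable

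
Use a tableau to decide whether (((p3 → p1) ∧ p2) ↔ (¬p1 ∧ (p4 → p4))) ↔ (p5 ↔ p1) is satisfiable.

Satisfiable

Initial set: {((((p3 → p1) ∧ p2) ↔ (¬p1 ∧ (p4 → p4))) ↔ (p5 ↔ p1))}.
((((p3 → p1) ∧ p2) ↔ (¬p1 ∧ (p4 → p4))) ↔ (p5 ↔ p1)): β-rule — branch into (((p3 → p1) ∧ p2) ↔ (¬p1 ∧ (p4 → p4))), (p5 ↔ p1)  //  ¬(((p3 → p1) ∧ p2) ↔ (¬p1 ∧ (p4 → p4))), ¬(p5 ↔ p1).
  branch 1 (add (((p3 → p1) ∧ p2) ↔ (¬p1 ∧ (p4 → p4))), (p5 ↔ p1)):
    (((p3 → p1) ∧ p2) ↔ (¬p1 ∧ (p4 → p4))): β-rule — branch into ((p3 → p1) ∧ p2), (¬p1 ∧ (p4 → p4))  //  ¬((p3 → p1) ∧ p2), ¬(¬p1 ∧ (p4 → p4)).
      branch 1.1 (add ((p3 → p1) ∧ p2), (¬p1 ∧ (p4 → p4))):
        ((p3 → p1) ∧ p2): α-rule — add (p3 → p1), p2.
        (¬p1 ∧ (p4 → p4)): α-rule — add ¬p1, (p4 → p4).
        (p5 ↔ p1): β-rule — branch into p5, p1  //  ¬p5, ¬p1.
          branch 1.1.1 (add p5, p1):
            × closes — contains both p1 and ¬p1.
          branch 1.1.2 (add ¬p5, ¬p1):
            (p3 → p1): β-rule — branch into ¬p3  //  p1.
              branch 1.1.2.1 (add ¬p3):
                (p4 → p4): β-rule — branch into ¬p4  //  p4.
                  branch 1.1.2.1.1 (add ¬p4):
                    ○ open, literals {p1=F, p2=T, p3=F, p4=F, p5=F}.
                  branch 1.1.2.1.2 (add p4):
                    ○ open, literals {p1=F, p2=T, p3=F, p4=T, p5=F}.
              branch 1.1.2.2 (add p1):
                × closes — contains both p1 and ¬p1.
      branch 1.2 (add ¬((p3 → p1) ∧ p2), ¬(¬p1 ∧ (p4 → p4))):
        (p5 ↔ p1): β-rule — branch into p5, p1  //  ¬p5, ¬p1.
          branch 1.2.1 (add p5, p1):
            ¬((p3 → p1) ∧ p2): β-rule — branch into ¬(p3 → p1)  //  ¬p2.
              branch 1.2.1.1 (add ¬(p3 → p1)):
                ¬(p3 → p1): α-rule — add p3, ¬p1.
                × closes — contains both p1 and ¬p1.
              branch 1.2.1.2 (add ¬p2):
                ¬(¬p1 ∧ (p4 → p4)): β-rule — branch into ¬¬p1  //  ¬(p4 → p4).
                  branch 1.2.1.2.1 (add ¬¬p1):
                    ○ open, literals {p1=T, p2=F, p5=T}.
                  branch 1.2.1.2.2 (add ¬(p4 → p4)):
                    ¬(p4 → p4): α-rule — add p4, ¬p4.
                    × closes — contains both p4 and ¬p4.
          branch 1.2.2 (add ¬p5, ¬p1):
            ¬((p3 → p1) ∧ p2): β-rule — branch into ¬(p3 → p1)  //  ¬p2.
              branch 1.2.2.1 (add ¬(p3 → p1)):
                ¬(p3 → p1): α-rule — add p3, ¬p1.
                ¬(¬p1 ∧ (p4 → p4)): β-rule — branch into ¬¬p1  //  ¬(p4 → p4).
                  branch 1.2.2.1.1 (add ¬¬p1):
                    × closes — contains both p1 and ¬p1.
                  branch 1.2.2.1.2 (add ¬(p4 → p4)):
                    ¬(p4 → p4): α-rule — add p4, ¬p4.
                    × closes — contains both p4 and ¬p4.
              branch 1.2.2.2 (add ¬p2):
                ¬(¬p1 ∧ (p4 → p4)): β-rule — branch into ¬¬p1  //  ¬(p4 → p4).
                  branch 1.2.2.2.1 (add ¬¬p1):
                    × closes — contains both p1 and ¬p1.
                  branch 1.2.2.2.2 (add ¬(p4 → p4)):
                    ¬(p4 → p4): α-rule — add p4, ¬p4.
                    × closes — contains both p4 and ¬p4.
  branch 2 (add ¬(((p3 → p1) ∧ p2) ↔ (¬p1 ∧ (p4 → p4))), ¬(p5 ↔ p1)):
    ¬(((p3 → p1) ∧ p2) ↔ (¬p1 ∧ (p4 → p4))): β-rule — branch into ((p3 → p1) ∧ p2), ¬(¬p1 ∧ (p4 → p4))  //  ¬((p3 → p1) ∧ p2), (¬p1 ∧ (p4 → p4)).
      branch 2.1 (add ((p3 → p1) ∧ p2), ¬(¬p1 ∧ (p4 → p4))):
        ((p3 → p1) ∧ p2): α-rule — add (p3 → p1), p2.
        ¬(p5 ↔ p1): β-rule — branch into p5, ¬p1  //  ¬p5, p1.
          branch 2.1.1 (add p5, ¬p1):
            ¬(¬p1 ∧ (p4 → p4)): β-rule — branch into ¬¬p1  //  ¬(p4 → p4).
              branch 2.1.1.1 (add ¬¬p1):
                × closes — contains both p1 and ¬p1.
              branch 2.1.1.2 (add ¬(p4 → p4)):
                ¬(p4 → p4): α-rule — add p4, ¬p4.
                × closes — contains both p4 and ¬p4.
          branch 2.1.2 (add ¬p5, p1):
            ¬(¬p1 ∧ (p4 → p4)): β-rule — branch into ¬¬p1  //  ¬(p4 → p4).
              branch 2.1.2.1 (add ¬¬p1):
                (p3 → p1): β-rule — branch into ¬p3  //  p1.
                  branch 2.1.2.1.1 (add ¬p3):
                    ○ open, literals {p1=T, p2=T, p3=F, p5=F}.
                  branch 2.1.2.1.2 (add p1):
                    ○ open, literals {p1=T, p2=T, p5=F}.
              branch 2.1.2.2 (add ¬(p4 → p4)):
                ¬(p4 → p4): α-rule — add p4, ¬p4.
                × closes — contains both p4 and ¬p4.
      branch 2.2 (add ¬((p3 → p1) ∧ p2), (¬p1 ∧ (p4 → p4))):
        (¬p1 ∧ (p4 → p4)): α-rule — add ¬p1, (p4 → p4).
        ¬(p5 ↔ p1): β-rule — branch into p5, ¬p1  //  ¬p5, p1.
          branch 2.2.1 (add p5, ¬p1):
            ¬((p3 → p1) ∧ p2): β-rule — branch into ¬(p3 → p1)  //  ¬p2.
              branch 2.2.1.1 (add ¬(p3 → p1)):
                ¬(p3 → p1): α-rule — add p3, ¬p1.
                (p4 → p4): β-rule — branch into ¬p4  //  p4.
                  branch 2.2.1.1.1 (add ¬p4):
                    ○ open, literals {p1=F, p3=T, p4=F, p5=T}.
                  branch 2.2.1.1.2 (add p4):
                    ○ open, literals {p1=F, p3=T, p4=T, p5=T}.
              branch 2.2.1.2 (add ¬p2):
                (p4 → p4): β-rule — branch into ¬p4  //  p4.
                  branch 2.2.1.2.1 (add ¬p4):
                    ○ open, literals {p1=F, p2=F, p4=F, p5=T}.
                  branch 2.2.1.2.2 (add p4):
                    ○ open, literals {p1=F, p2=F, p4=T, p5=T}.
          branch 2.2.2 (add ¬p5, p1):
            × closes — contains both p1 and ¬p1.
12 branches closed, 9 open.
An open branch gives a satisfying assignment: p1=F, p2=T, p3=F, p4=F, p5=F.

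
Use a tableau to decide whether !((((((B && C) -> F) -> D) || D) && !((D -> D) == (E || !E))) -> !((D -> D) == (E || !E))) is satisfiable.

Initial set: {!((((((B && C) -> F) -> D) || D) && !((D -> D) == (E || !E))) -> !((D -> D) == (E || !E)))}.
!((((((B && C) -> F) -> D) || D) && !((D -> D) == (E || !E))) -> !((D -> D) == (E || !E))): α-rule — add (((((B && C) -> F) -> D) || D) && !((D -> D) == (E || !E))), !!((D -> D) == (E || !E)).
(((((B && C) -> F) -> D) || D) && !((D -> D) == (E || !E))): α-rule — add ((((B && C) -> F) -> D) || D), !((D -> D) == (E || !E)).
!!((D -> D) == (E || !E)): β-rule — branch into (D -> D), (E || !E)  //  !(D -> D), !(E || !E).
  branch 1 (add (D -> D), (E || !E)):
    ((((B && C) -> F) -> D) || D): β-rule — branch into (((B && C) -> F) -> D)  //  D.
      branch 1.1 (add (((B && C) -> F) -> D)):
        !((D -> D) == (E || !E)): β-rule — branch into (D -> D), !(E || !E)  //  !(D -> D), (E || !E).
          branch 1.1.1 (add (D -> D), !(E || !E)):
            !(E || !E): α-rule — add !E, !!E.
            × closes — contains both E and !E.
          branch 1.1.2 (add !(D -> D), (E || !E)):
            !(D -> D): α-rule — add D, !D.
            × closes — contains both D and !D.
      branch 1.2 (add D):
        !((D -> D) == (E || !E)): β-rule — branch into (D -> D), !(E || !E)  //  !(D -> D), (E || !E).
          branch 1.2.1 (add (D -> D), !(E || !E)):
            !(E || !E): α-rule — add !E, !!E.
            × closes — contains both E and !E.
          branch 1.2.2 (add !(D -> D), (E || !E)):
            !(D -> D): α-rule — add D, !D.
            × closes — contains both D and !D.
  branch 2 (add !(D -> D), !(E || !E)):
    !(D -> D): α-rule — add D, !D.
    × closes — contains both D and !D.
All 5 branches close.
Every branch closed; the formula is unsatisfiable.

Unsatisfiable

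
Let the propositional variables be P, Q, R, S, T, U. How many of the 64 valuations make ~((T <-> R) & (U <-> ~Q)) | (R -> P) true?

Initial set: {(~((T <-> R) & (U <-> ~Q)) | (R -> P))}.
(~((T <-> R) & (U <-> ~Q)) | (R -> P)): β-rule — branch into ~((T <-> R) & (U <-> ~Q))  //  (R -> P).
  branch 1 (add ~((T <-> R) & (U <-> ~Q))):
    ~((T <-> R) & (U <-> ~Q)): β-rule — branch into ~(T <-> R)  //  ~(U <-> ~Q).
      branch 1.1 (add ~(T <-> R)):
        ~(T <-> R): β-rule — branch into T, ~R  //  ~T, R.
          branch 1.1.1 (add T, ~R):
            ○ open, literals {R=F, T=T}.
          branch 1.1.2 (add ~T, R):
            ○ open, literals {R=T, T=F}.
      branch 1.2 (add ~(U <-> ~Q)):
        ~(U <-> ~Q): β-rule — branch into U, ~~Q  //  ~U, ~Q.
          branch 1.2.1 (add U, ~~Q):
            ○ open, literals {Q=T, U=T}.
          branch 1.2.2 (add ~U, ~Q):
            ○ open, literals {Q=F, U=F}.
  branch 2 (add (R -> P)):
    (R -> P): β-rule — branch into ~R  //  P.
      branch 2.1 (add ~R):
        ○ open, literals {R=F}.
      branch 2.2 (add P):
        ○ open, literals {P=T}.
0 branches closed, 6 open.
Each open branch fixes some atoms; the unmentioned ones are free. Counting distinct full assignments: branch {R=F, T=T} (P, Q, S, U) contributes 16 new; branch {R=T, T=F} (P, Q, S, U) contributes 16 new; branch {Q=T, U=T} (P, R, S, T) contributes 8 new; branch {Q=F, U=F} (P, R, S, T) contributes 8 new; branch {R=F} (P, Q, S, T, U) contributes 8 new; branch {P=T} (Q, R, S, T, U) contributes 4 new. Total: 60.

60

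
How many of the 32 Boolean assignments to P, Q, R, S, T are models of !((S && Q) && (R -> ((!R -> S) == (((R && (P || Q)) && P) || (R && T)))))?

25

Initial set: {!((S && Q) && (R -> ((!R -> S) == (((R && (P || Q)) && P) || (R && T)))))}.
!((S && Q) && (R -> ((!R -> S) == (((R && (P || Q)) && P) || (R && T))))): β-rule — branch into !(S && Q)  //  !(R -> ((!R -> S) == (((R && (P || Q)) && P) || (R && T)))).
  branch 1 (add !(S && Q)):
    !(S && Q): β-rule — branch into !S  //  !Q.
      branch 1.1 (add !S):
        ○ open, literals {S=F}.
      branch 1.2 (add !Q):
        ○ open, literals {Q=F}.
  branch 2 (add !(R -> ((!R -> S) == (((R && (P || Q)) && P) || (R && T))))):
    !(R -> ((!R -> S) == (((R && (P || Q)) && P) || (R && T)))): α-rule — add R, !((!R -> S) == (((R && (P || Q)) && P) || (R && T))).
    !((!R -> S) == (((R && (P || Q)) && P) || (R && T))): β-rule — branch into (!R -> S), !(((R && (P || Q)) && P) || (R && T))  //  !(!R -> S), (((R && (P || Q)) && P) || (R && T)).
      branch 2.1 (add (!R -> S), !(((R && (P || Q)) && P) || (R && T))):
        !(((R && (P || Q)) && P) || (R && T)): α-rule — add !((R && (P || Q)) && P), !(R && T).
        (!R -> S): β-rule — branch into !!R  //  S.
          branch 2.1.1 (add !!R):
            !((R && (P || Q)) && P): β-rule — branch into !(R && (P || Q))  //  !P.
              branch 2.1.1.1 (add !(R && (P || Q))):
                !(R && T): β-rule — branch into !R  //  !T.
                  branch 2.1.1.1.1 (add !R):
                    × closes — contains both R and !R.
                  branch 2.1.1.1.2 (add !T):
                    !(R && (P || Q)): β-rule — branch into !R  //  !(P || Q).
                      branch 2.1.1.1.2.1 (add !R):
                        × closes — contains both R and !R.
                      branch 2.1.1.1.2.2 (add !(P || Q)):
                        !(P || Q): α-rule — add !P, !Q.
                        ○ open, literals {P=F, Q=F, R=T, T=F}.
              branch 2.1.1.2 (add !P):
                !(R && T): β-rule — branch into !R  //  !T.
                  branch 2.1.1.2.1 (add !R):
                    × closes — contains both R and !R.
                  branch 2.1.1.2.2 (add !T):
                    ○ open, literals {P=F, R=T, T=F}.
          branch 2.1.2 (add S):
            !((R && (P || Q)) && P): β-rule — branch into !(R && (P || Q))  //  !P.
              branch 2.1.2.1 (add !(R && (P || Q))):
                !(R && T): β-rule — branch into !R  //  !T.
                  branch 2.1.2.1.1 (add !R):
                    × closes — contains both R and !R.
                  branch 2.1.2.1.2 (add !T):
                    !(R && (P || Q)): β-rule — branch into !R  //  !(P || Q).
                      branch 2.1.2.1.2.1 (add !R):
                        × closes — contains both R and !R.
                      branch 2.1.2.1.2.2 (add !(P || Q)):
                        !(P || Q): α-rule — add !P, !Q.
                        ○ open, literals {P=F, Q=F, R=T, S=T, T=F}.
              branch 2.1.2.2 (add !P):
                !(R && T): β-rule — branch into !R  //  !T.
                  branch 2.1.2.2.1 (add !R):
                    × closes — contains both R and !R.
                  branch 2.1.2.2.2 (add !T):
                    ○ open, literals {P=F, R=T, S=T, T=F}.
      branch 2.2 (add !(!R -> S), (((R && (P || Q)) && P) || (R && T))):
        !(!R -> S): α-rule — add !R, !S.
        × closes — contains both R and !R.
7 branches closed, 6 open.
Each open branch fixes some atoms; the unmentioned ones are free. Counting distinct full assignments: branch {S=F} (P, Q, R, T) contributes 16 new; branch {Q=F} (P, R, S, T) contributes 8 new; branch {P=F, Q=F, R=T, T=F} (S) contributes 0 new; branch {P=F, R=T, T=F} (Q, S) contributes 1 new; branch {P=F, Q=F, R=T, S=T, T=F} (none free) contributes 0 new; branch {P=F, R=T, S=T, T=F} (Q) contributes 0 new. Total: 25.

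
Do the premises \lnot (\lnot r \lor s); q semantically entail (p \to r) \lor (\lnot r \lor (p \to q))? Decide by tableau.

Yes

Initial set: {T \lnot (\lnot r \lor s); T q; F ((p \to r) \lor (\lnot r \lor (p \to q)))}.
T \lnot (\lnot r \lor s): α-rule — add F \lnot r, F s.
F ((p \to r) \lor (\lnot r \lor (p \to q))): α-rule — add F (p \to r), F (\lnot r \lor (p \to q)).
F (p \to r): α-rule — add T p, F r.
× closes — contains both r and \lnot r.
All 1 branch closes.
Every branch closed, so the premises entail the conclusion.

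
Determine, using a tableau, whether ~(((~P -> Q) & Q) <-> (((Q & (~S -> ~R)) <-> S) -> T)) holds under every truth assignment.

Assume the negation and expand:
Initial set: {~~(((~P -> Q) & Q) <-> (((Q & (~S -> ~R)) <-> S) -> T))}.
~~(((~P -> Q) & Q) <-> (((Q & (~S -> ~R)) <-> S) -> T)): β-rule — branch into ((~P -> Q) & Q), (((Q & (~S -> ~R)) <-> S) -> T)  //  ~((~P -> Q) & Q), ~(((Q & (~S -> ~R)) <-> S) -> T).
  branch 1 (add ((~P -> Q) & Q), (((Q & (~S -> ~R)) <-> S) -> T)):
    ((~P -> Q) & Q): α-rule — add (~P -> Q), Q.
    (((Q & (~S -> ~R)) <-> S) -> T): β-rule — branch into ~((Q & (~S -> ~R)) <-> S)  //  T.
      branch 1.1 (add ~((Q & (~S -> ~R)) <-> S)):
        (~P -> Q): β-rule — branch into ~~P  //  Q.
          branch 1.1.1 (add ~~P):
            ~((Q & (~S -> ~R)) <-> S): β-rule — branch into (Q & (~S -> ~R)), ~S  //  ~(Q & (~S -> ~R)), S.
              branch 1.1.1.1 (add (Q & (~S -> ~R)), ~S):
                (Q & (~S -> ~R)): α-rule — add Q, (~S -> ~R).
                (~S -> ~R): β-rule — branch into ~~S  //  ~R.
                  branch 1.1.1.1.1 (add ~~S):
                    × closes — contains both S and ~S.
                  branch 1.1.1.1.2 (add ~R):
                    ○ open, literals {P=1, Q=1, R=0, S=0}.
              branch 1.1.1.2 (add ~(Q & (~S -> ~R)), S):
                ~(Q & (~S -> ~R)): β-rule — branch into ~Q  //  ~(~S -> ~R).
                  branch 1.1.1.2.1 (add ~Q):
                    × closes — contains both Q and ~Q.
                  branch 1.1.1.2.2 (add ~(~S -> ~R)):
                    ~(~S -> ~R): α-rule — add ~S, ~~R.
                    × closes — contains both S and ~S.
          branch 1.1.2 (add Q):
            ~((Q & (~S -> ~R)) <-> S): β-rule — branch into (Q & (~S -> ~R)), ~S  //  ~(Q & (~S -> ~R)), S.
              branch 1.1.2.1 (add (Q & (~S -> ~R)), ~S):
                (Q & (~S -> ~R)): α-rule — add Q, (~S -> ~R).
                (~S -> ~R): β-rule — branch into ~~S  //  ~R.
                  branch 1.1.2.1.1 (add ~~S):
                    × closes — contains both S and ~S.
                  branch 1.1.2.1.2 (add ~R):
                    ○ open, literals {Q=1, R=0, S=0}.
              branch 1.1.2.2 (add ~(Q & (~S -> ~R)), S):
                ~(Q & (~S -> ~R)): β-rule — branch into ~Q  //  ~(~S -> ~R).
                  branch 1.1.2.2.1 (add ~Q):
                    × closes — contains both Q and ~Q.
                  branch 1.1.2.2.2 (add ~(~S -> ~R)):
                    ~(~S -> ~R): α-rule — add ~S, ~~R.
                    × closes — contains both S and ~S.
      branch 1.2 (add T):
        (~P -> Q): β-rule — branch into ~~P  //  Q.
          branch 1.2.1 (add ~~P):
            ○ open, literals {P=1, Q=1, T=1}.
          branch 1.2.2 (add Q):
            ○ open, literals {Q=1, T=1}.
  branch 2 (add ~((~P -> Q) & Q), ~(((Q & (~S -> ~R)) <-> S) -> T)):
    ~(((Q & (~S -> ~R)) <-> S) -> T): α-rule — add ((Q & (~S -> ~R)) <-> S), ~T.
    ~((~P -> Q) & Q): β-rule — branch into ~(~P -> Q)  //  ~Q.
      branch 2.1 (add ~(~P -> Q)):
        ~(~P -> Q): α-rule — add ~P, ~Q.
        ((Q & (~S -> ~R)) <-> S): β-rule — branch into (Q & (~S -> ~R)), S  //  ~(Q & (~S -> ~R)), ~S.
          branch 2.1.1 (add (Q & (~S -> ~R)), S):
            (Q & (~S -> ~R)): α-rule — add Q, (~S -> ~R).
            × closes — contains both Q and ~Q.
          branch 2.1.2 (add ~(Q & (~S -> ~R)), ~S):
            ~(Q & (~S -> ~R)): β-rule — branch into ~Q  //  ~(~S -> ~R).
              branch 2.1.2.1 (add ~Q):
                ○ open, literals {P=0, Q=0, S=0, T=0}.
              branch 2.1.2.2 (add ~(~S -> ~R)):
                ~(~S -> ~R): α-rule — add ~S, ~~R.
                ○ open, literals {P=0, Q=0, R=1, S=0, T=0}.
      branch 2.2 (add ~Q):
        ((Q & (~S -> ~R)) <-> S): β-rule — branch into (Q & (~S -> ~R)), S  //  ~(Q & (~S -> ~R)), ~S.
          branch 2.2.1 (add (Q & (~S -> ~R)), S):
            (Q & (~S -> ~R)): α-rule — add Q, (~S -> ~R).
            × closes — contains both Q and ~Q.
          branch 2.2.2 (add ~(Q & (~S -> ~R)), ~S):
            ~(Q & (~S -> ~R)): β-rule — branch into ~Q  //  ~(~S -> ~R).
              branch 2.2.2.1 (add ~Q):
                ○ open, literals {Q=0, S=0, T=0}.
              branch 2.2.2.2 (add ~(~S -> ~R)):
                ~(~S -> ~R): α-rule — add ~S, ~~R.
                ○ open, literals {Q=0, R=1, S=0, T=0}.
8 branches closed, 8 open.
An open branch gives a countermodel: P=1, Q=1, R=0, S=0 (unmentioned atoms arbitrary); under it the original formula is false.

Not valid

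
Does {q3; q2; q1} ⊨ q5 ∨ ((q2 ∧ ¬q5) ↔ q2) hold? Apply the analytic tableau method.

Yes

Initial set: {q3; q2; q1; ¬(q5 ∨ ((q2 ∧ ¬q5) ↔ q2))}.
¬(q5 ∨ ((q2 ∧ ¬q5) ↔ q2)): α-rule — add ¬q5, ¬((q2 ∧ ¬q5) ↔ q2).
¬((q2 ∧ ¬q5) ↔ q2): β-rule — branch into (q2 ∧ ¬q5), ¬q2  //  ¬(q2 ∧ ¬q5), q2.
  branch 1 (add (q2 ∧ ¬q5), ¬q2):
    × closes — contains both q2 and ¬q2.
  branch 2 (add ¬(q2 ∧ ¬q5), q2):
    ¬(q2 ∧ ¬q5): β-rule — branch into ¬q2  //  ¬¬q5.
      branch 2.1 (add ¬q2):
        × closes — contains both q2 and ¬q2.
      branch 2.2 (add ¬¬q5):
        × closes — contains both q5 and ¬q5.
All 3 branches close.
Every branch closed, so the premises entail the conclusion.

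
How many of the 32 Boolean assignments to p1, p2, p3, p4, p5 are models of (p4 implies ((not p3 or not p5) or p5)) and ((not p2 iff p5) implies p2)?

24

Initial set: {((p4 implies ((not p3 or not p5) or p5)) and ((not p2 iff p5) implies p2))}.
((p4 implies ((not p3 or not p5) or p5)) and ((not p2 iff p5) implies p2)): α-rule — add (p4 implies ((not p3 or not p5) or p5)), ((not p2 iff p5) implies p2).
(p4 implies ((not p3 or not p5) or p5)): β-rule — branch into not p4  //  ((not p3 or not p5) or p5).
  branch 1 (add not p4):
    ((not p2 iff p5) implies p2): β-rule — branch into not (not p2 iff p5)  //  p2.
      branch 1.1 (add not (not p2 iff p5)):
        not (not p2 iff p5): β-rule — branch into not p2, not p5  //  not not p2, p5.
          branch 1.1.1 (add not p2, not p5):
            ○ open, literals {p2=0, p4=0, p5=0}.
          branch 1.1.2 (add not not p2, p5):
            ○ open, literals {p2=1, p4=0, p5=1}.
      branch 1.2 (add p2):
        ○ open, literals {p2=1, p4=0}.
  branch 2 (add ((not p3 or not p5) or p5)):
    ((not p2 iff p5) implies p2): β-rule — branch into not (not p2 iff p5)  //  p2.
      branch 2.1 (add not (not p2 iff p5)):
        ((not p3 or not p5) or p5): β-rule — branch into (not p3 or not p5)  //  p5.
          branch 2.1.1 (add (not p3 or not p5)):
            not (not p2 iff p5): β-rule — branch into not p2, not p5  //  not not p2, p5.
              branch 2.1.1.1 (add not p2, not p5):
                (not p3 or not p5): β-rule — branch into not p3  //  not p5.
                  branch 2.1.1.1.1 (add not p3):
                    ○ open, literals {p2=0, p3=0, p5=0}.
                  branch 2.1.1.1.2 (add not p5):
                    ○ open, literals {p2=0, p5=0}.
              branch 2.1.1.2 (add not not p2, p5):
                (not p3 or not p5): β-rule — branch into not p3  //  not p5.
                  branch 2.1.1.2.1 (add not p3):
                    ○ open, literals {p2=1, p3=0, p5=1}.
                  branch 2.1.1.2.2 (add not p5):
                    × closes — contains both p5 and not p5.
          branch 2.1.2 (add p5):
            not (not p2 iff p5): β-rule — branch into not p2, not p5  //  not not p2, p5.
              branch 2.1.2.1 (add not p2, not p5):
                × closes — contains both p5 and not p5.
              branch 2.1.2.2 (add not not p2, p5):
                ○ open, literals {p2=1, p5=1}.
      branch 2.2 (add p2):
        ((not p3 or not p5) or p5): β-rule — branch into (not p3 or not p5)  //  p5.
          branch 2.2.1 (add (not p3 or not p5)):
            (not p3 or not p5): β-rule — branch into not p3  //  not p5.
              branch 2.2.1.1 (add not p3):
                ○ open, literals {p2=1, p3=0}.
              branch 2.2.1.2 (add not p5):
                ○ open, literals {p2=1, p5=0}.
          branch 2.2.2 (add p5):
            ○ open, literals {p2=1, p5=1}.
2 branches closed, 10 open.
Each open branch fixes some atoms; the unmentioned ones are free. Counting distinct full assignments: branch {p2=0, p4=0, p5=0} (p1, p3) contributes 4 new; branch {p2=1, p4=0, p5=1} (p1, p3) contributes 4 new; branch {p2=1, p4=0} (p1, p3, p5) contributes 4 new; branch {p2=0, p3=0, p5=0} (p1, p4) contributes 2 new; branch {p2=0, p5=0} (p1, p3, p4) contributes 2 new; branch {p2=1, p3=0, p5=1} (p1, p4) contributes 2 new; branch {p2=1, p5=1} (p1, p3, p4) contributes 2 new; branch {p2=1, p3=0} (p1, p4, p5) contributes 2 new; branch {p2=1, p5=0} (p1, p3, p4) contributes 2 new; branch {p2=1, p5=1} (p1, p3, p4) contributes 0 new. Total: 24.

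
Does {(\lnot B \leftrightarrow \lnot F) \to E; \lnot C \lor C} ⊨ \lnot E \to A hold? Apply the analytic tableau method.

Initial set: {((\lnot B \leftrightarrow \lnot F) \to E); (\lnot C \lor C); \lnot (\lnot E \to A)}.
\lnot (\lnot E \to A): α-rule — add \lnot E, \lnot A.
((\lnot B \leftrightarrow \lnot F) \to E): β-rule — branch into \lnot (\lnot B \leftrightarrow \lnot F)  //  E.
  branch 1 (add \lnot (\lnot B \leftrightarrow \lnot F)):
    (\lnot C \lor C): β-rule — branch into \lnot C  //  C.
      branch 1.1 (add \lnot C):
        \lnot (\lnot B \leftrightarrow \lnot F): β-rule — branch into \lnot B, \lnot \lnot F  //  \lnot \lnot B, \lnot F.
          branch 1.1.1 (add \lnot B, \lnot \lnot F):
            ○ open, literals {A=0, B=0, C=0, E=0, F=1}.
          branch 1.1.2 (add \lnot \lnot B, \lnot F):
            ○ open, literals {A=0, B=1, C=0, E=0, F=0}.
      branch 1.2 (add C):
        \lnot (\lnot B \leftrightarrow \lnot F): β-rule — branch into \lnot B, \lnot \lnot F  //  \lnot \lnot B, \lnot F.
          branch 1.2.1 (add \lnot B, \lnot \lnot F):
            ○ open, literals {A=0, B=0, C=1, E=0, F=1}.
          branch 1.2.2 (add \lnot \lnot B, \lnot F):
            ○ open, literals {A=0, B=1, C=1, E=0, F=0}.
  branch 2 (add E):
    × closes — contains both E and \lnot E.
1 branch closed, 4 open.
An open branch gives a countermodel: A=0, B=0, C=0, E=0, F=1 (unmentioned atoms arbitrary); the premises hold there but the conclusion fails.

No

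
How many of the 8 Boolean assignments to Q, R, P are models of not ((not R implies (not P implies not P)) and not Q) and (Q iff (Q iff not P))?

2

Initial set: {(not ((not R implies (not P implies not P)) and not Q) and (Q iff (Q iff not P)))}.
(not ((not R implies (not P implies not P)) and not Q) and (Q iff (Q iff not P))): α-rule — add not ((not R implies (not P implies not P)) and not Q), (Q iff (Q iff not P)).
not ((not R implies (not P implies not P)) and not Q): β-rule — branch into not (not R implies (not P implies not P))  //  not not Q.
  branch 1 (add not (not R implies (not P implies not P))):
    not (not R implies (not P implies not P)): α-rule — add not R, not (not P implies not P).
    not (not P implies not P): α-rule — add not P, not not P.
    × closes — contains both P and not P.
  branch 2 (add not not Q):
    (Q iff (Q iff not P)): β-rule — branch into Q, (Q iff not P)  //  not Q, not (Q iff not P).
      branch 2.1 (add Q, (Q iff not P)):
        (Q iff not P): β-rule — branch into Q, not P  //  not Q, not not P.
          branch 2.1.1 (add Q, not P):
            ○ open, literals {P=false, Q=true}.
          branch 2.1.2 (add not Q, not not P):
            × closes — contains both Q and not Q.
      branch 2.2 (add not Q, not (Q iff not P)):
        × closes — contains both Q and not Q.
3 branches closed, 1 open.
Each open branch fixes some atoms; the unmentioned ones are free. Counting distinct full assignments: branch {P=false, Q=true} (R) contributes 2 new. Total: 2.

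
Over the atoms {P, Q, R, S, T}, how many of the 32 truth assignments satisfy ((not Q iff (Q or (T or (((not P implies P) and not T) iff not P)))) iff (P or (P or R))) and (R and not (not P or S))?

Initial set: {(((not Q iff (Q or (T or (((not P implies P) and not T) iff not P)))) iff (P or (P or R))) and (R and not (not P or S)))}.
(((not Q iff (Q or (T or (((not P implies P) and not T) iff not P)))) iff (P or (P or R))) and (R and not (not P or S))): α-rule — add ((not Q iff (Q or (T or (((not P implies P) and not T) iff not P)))) iff (P or (P or R))), (R and not (not P or S)).
(R and not (not P or S)): α-rule — add R, not (not P or S).
not (not P or S): α-rule — add not not P, not S.
((not Q iff (Q or (T or (((not P implies P) and not T) iff not P)))) iff (P or (P or R))): β-rule — branch into (not Q iff (Q or (T or (((not P implies P) and not T) iff not P)))), (P or (P or R))  //  not (not Q iff (Q or (T or (((not P implies P) and not T) iff not P)))), not (P or (P or R)).
  branch 1 (add (not Q iff (Q or (T or (((not P implies P) and not T) iff not P)))), (P or (P or R))):
    (not Q iff (Q or (T or (((not P implies P) and not T) iff not P)))): β-rule — branch into not Q, (Q or (T or (((not P implies P) and not T) iff not P)))  //  not not Q, not (Q or (T or (((not P implies P) and not T) iff not P))).
      branch 1.1 (add not Q, (Q or (T or (((not P implies P) and not T) iff not P)))):
        (P or (P or R)): β-rule — branch into P  //  (P or R).
          branch 1.1.1 (add P):
            (Q or (T or (((not P implies P) and not T) iff not P))): β-rule — branch into Q  //  (T or (((not P implies P) and not T) iff not P)).
              branch 1.1.1.1 (add Q):
                × closes — contains both Q and not Q.
              branch 1.1.1.2 (add (T or (((not P implies P) and not T) iff not P))):
                (T or (((not P implies P) and not T) iff not P)): β-rule — branch into T  //  (((not P implies P) and not T) iff not P).
                  branch 1.1.1.2.1 (add T):
                    ○ open, literals {P=true, Q=false, R=true, S=false, T=true}.
                  branch 1.1.1.2.2 (add (((not P implies P) and not T) iff not P)):
                    (((not P implies P) and not T) iff not P): β-rule — branch into ((not P implies P) and not T), not P  //  not ((not P implies P) and not T), not not P.
                      branch 1.1.1.2.2.1 (add ((not P implies P) and not T), not P):
                        × closes — contains both P and not P.
                      branch 1.1.1.2.2.2 (add not ((not P implies P) and not T), not not P):
                        not ((not P implies P) and not T): β-rule — branch into not (not P implies P)  //  not not T.
                          branch 1.1.1.2.2.2.1 (add not (not P implies P)):
                            not (not P implies P): α-rule — add not P, not P.
                            × closes — contains both P and not P.
                          branch 1.1.1.2.2.2.2 (add not not T):
                            ○ open, literals {P=true, Q=false, R=true, S=false, T=true}.
          branch 1.1.2 (add (P or R)):
            (Q or (T or (((not P implies P) and not T) iff not P))): β-rule — branch into Q  //  (T or (((not P implies P) and not T) iff not P)).
              branch 1.1.2.1 (add Q):
                × closes — contains both Q and not Q.
              branch 1.1.2.2 (add (T or (((not P implies P) and not T) iff not P))):
                (P or R): β-rule — branch into P  //  R.
                  branch 1.1.2.2.1 (add P):
                    (T or (((not P implies P) and not T) iff not P)): β-rule — branch into T  //  (((not P implies P) and not T) iff not P).
                      branch 1.1.2.2.1.1 (add T):
                        ○ open, literals {P=true, Q=false, R=true, S=false, T=true}.
                      branch 1.1.2.2.1.2 (add (((not P implies P) and not T) iff not P)):
                        (((not P implies P) and not T) iff not P): β-rule — branch into ((not P implies P) and not T), not P  //  not ((not P implies P) and not T), not not P.
                          branch 1.1.2.2.1.2.1 (add ((not P implies P) and not T), not P):
                            × closes — contains both P and not P.
                          branch 1.1.2.2.1.2.2 (add not ((not P implies P) and not T), not not P):
                            not ((not P implies P) and not T): β-rule — branch into not (not P implies P)  //  not not T.
                              branch 1.1.2.2.1.2.2.1 (add not (not P implies P)):
                                not (not P implies P): α-rule — add not P, not P.
                                × closes — contains both P and not P.
                              branch 1.1.2.2.1.2.2.2 (add not not T):
                                ○ open, literals {P=true, Q=false, R=true, S=false, T=true}.
                  branch 1.1.2.2.2 (add R):
                    (T or (((not P implies P) and not T) iff not P)): β-rule — branch into T  //  (((not P implies P) and not T) iff not P).
                      branch 1.1.2.2.2.1 (add T):
                        ○ open, literals {P=true, Q=false, R=true, S=false, T=true}.
                      branch 1.1.2.2.2.2 (add (((not P implies P) and not T) iff not P)):
                        (((not P implies P) and not T) iff not P): β-rule — branch into ((not P implies P) and not T), not P  //  not ((not P implies P) and not T), not not P.
                          branch 1.1.2.2.2.2.1 (add ((not P implies P) and not T), not P):
                            × closes — contains both P and not P.
                          branch 1.1.2.2.2.2.2 (add not ((not P implies P) and not T), not not P):
                            not ((not P implies P) and not T): β-rule — branch into not (not P implies P)  //  not not T.
                              branch 1.1.2.2.2.2.2.1 (add not (not P implies P)):
                                not (not P implies P): α-rule — add not P, not P.
                                × closes — contains both P and not P.
                              branch 1.1.2.2.2.2.2.2 (add not not T):
                                ○ open, literals {P=true, Q=false, R=true, S=false, T=true}.
      branch 1.2 (add not not Q, not (Q or (T or (((not P implies P) and not T) iff not P)))):
        not (Q or (T or (((not P implies P) and not T) iff not P))): α-rule — add not Q, not (T or (((not P implies P) and not T) iff not P)).
        × closes — contains both Q and not Q.
  branch 2 (add not (not Q iff (Q or (T or (((not P implies P) and not T) iff not P)))), not (P or (P or R))):
    not (P or (P or R)): α-rule — add not P, not (P or R).
    × closes — contains both P and not P.
10 branches closed, 6 open.
Each open branch fixes some atoms; the unmentioned ones are free. Counting distinct full assignments: branch {P=true, Q=false, R=true, S=false, T=true} (none free) contributes 1 new; branch {P=true, Q=false, R=true, S=false, T=true} (none free) contributes 0 new; branch {P=true, Q=false, R=true, S=false, T=true} (none free) contributes 0 new; branch {P=true, Q=false, R=true, S=false, T=true} (none free) contributes 0 new; branch {P=true, Q=false, R=true, S=false, T=true} (none free) contributes 0 new; branch {P=true, Q=false, R=true, S=false, T=true} (none free) contributes 0 new. Total: 1.

1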